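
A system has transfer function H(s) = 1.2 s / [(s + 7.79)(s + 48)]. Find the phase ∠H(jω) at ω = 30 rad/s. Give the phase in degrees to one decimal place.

∠(j30) = 90.00°
∠(j30 + 7.79) = arctan(30/7.79) = 75.44°
∠(j30 + 48) = arctan(30/48) = 32.01°
∠H(j30) = 90.00° − (75.44° + 32.01°) = -17.45°

-17.4°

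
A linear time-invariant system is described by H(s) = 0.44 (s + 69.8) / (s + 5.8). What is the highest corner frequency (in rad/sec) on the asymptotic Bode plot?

Break frequencies occur at each pole and zero magnitude: 5.8 rad/sec, 69.8 rad/sec.
The highest is 69.8 rad/sec.

69.8 rad/sec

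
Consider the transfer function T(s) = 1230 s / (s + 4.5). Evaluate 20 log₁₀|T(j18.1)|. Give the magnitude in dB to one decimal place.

|j18.1| = 18.1
|j18.1 + 4.5| = √(18.1² + 4.5²) = 18.65
|T(j18.1)| = 1230 × 18.1 / 18.65 = 1193.7
20 log₁₀(1193.7) = 61.54 dB

61.5 dB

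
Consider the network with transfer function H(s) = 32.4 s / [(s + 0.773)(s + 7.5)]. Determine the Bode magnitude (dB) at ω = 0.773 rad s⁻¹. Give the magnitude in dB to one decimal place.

9.7 dB

|j0.773| = 0.773
|j0.773 + 0.773| = √(0.773² + 0.773²) = 1.093
|j0.773 + 7.5| = √(0.773² + 7.5²) = 7.54
|H(j0.773)| = 32.4 × 0.773 / (1.093 × 7.54) = 3.0386
20 log₁₀(3.0386) = 9.65 dB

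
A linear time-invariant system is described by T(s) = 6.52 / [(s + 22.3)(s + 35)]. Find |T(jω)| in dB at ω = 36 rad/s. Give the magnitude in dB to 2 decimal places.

-50.27 dB

|j36 + 22.3| = √(36² + 22.3²) = 42.35
|j36 + 35| = √(36² + 35²) = 50.21
|T(j36)| = 6.52 / (42.35 × 50.21) = 0.0030665
20 log₁₀(0.0030665) = -50.267 dB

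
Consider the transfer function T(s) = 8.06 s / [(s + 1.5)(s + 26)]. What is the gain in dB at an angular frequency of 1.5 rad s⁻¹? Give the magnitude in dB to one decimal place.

-13.2 dB

|j1.5| = 1.5
|j1.5 + 1.5| = √(1.5² + 1.5²) = 2.121
|j1.5 + 26| = √(1.5² + 26²) = 26.04
|T(j1.5)| = 8.06 × 1.5 / (2.121 × 26.04) = 0.21884
20 log₁₀(0.21884) = -13.20 dB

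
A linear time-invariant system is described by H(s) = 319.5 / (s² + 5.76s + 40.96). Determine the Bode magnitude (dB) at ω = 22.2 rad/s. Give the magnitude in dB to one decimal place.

-3.3 dB

|(j22.2)² + 5.76(j22.2) + 40.96| = |-451.88 + j127.87| = 469.6
|H(j22.2)| = 319.5 / 469.6 = 0.68033
20 log₁₀(0.68033) = -3.35 dB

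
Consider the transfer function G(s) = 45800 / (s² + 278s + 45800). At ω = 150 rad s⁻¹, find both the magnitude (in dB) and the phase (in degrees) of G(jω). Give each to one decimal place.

|G| = -0.4 dB, ∠G = -60.8°

|(j150)² + 278(j150) + 45800| = |23300 + j41700| = 4.777e+04
|G(j150)| = 45800 / 4.777e+04 = 0.9588
20 log₁₀(0.9588) = -0.37 dB
∠[(j150)² + 278(j150) + 45800] = ∠[23300 + j41700] = 60.81°
∠G(j150) = −60.81° = -60.81°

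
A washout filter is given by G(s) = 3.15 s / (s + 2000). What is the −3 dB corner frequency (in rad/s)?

2000 rad/s

For a single-pole high-pass, the −3 dB point is at the pole: ω = 2000 rad/s.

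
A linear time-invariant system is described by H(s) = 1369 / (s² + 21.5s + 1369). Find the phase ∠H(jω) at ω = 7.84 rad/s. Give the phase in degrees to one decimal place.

-7.3 deg

∠[(j7.84)² + 21.5(j7.84) + 1369] = ∠[1307.5 + j168.56] = 7.35°
∠H(j7.84) = −7.35° = -7.35°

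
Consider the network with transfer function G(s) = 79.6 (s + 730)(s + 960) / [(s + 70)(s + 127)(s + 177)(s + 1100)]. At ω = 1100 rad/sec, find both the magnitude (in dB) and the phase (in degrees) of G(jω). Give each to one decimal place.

|G| = -82.8 dB, ∠G = -190.3 deg

|j1100 + 730| = √(1100² + 730²) = 1320
|j1100 + 960| = √(1100² + 960²) = 1460
|j1100 + 70| = √(1100² + 70²) = 1102
|j1100 + 127| = √(1100² + 127²) = 1107
|j1100 + 177| = √(1100² + 177²) = 1114
|j1100 + 1100| = √(1100² + 1100²) = 1556
|G(j1100)| = 79.6 × 1320 × 1460 / (1102 × 1107 × 1114 × 1556) = 7.2529e-05
20 log₁₀(7.2529e-05) = -82.79 dB
∠(j1100 + 730) = arctan(1100/730) = 56.43°
∠(j1100 + 960) = arctan(1100/960) = 48.89°
∠(j1100 + 70) = arctan(1100/70) = 86.36°
∠(j1100 + 127) = arctan(1100/127) = 83.41°
∠(j1100 + 177) = arctan(1100/177) = 80.86°
∠(j1100 + 1100) = arctan(1100/1100) = 45.00°
∠G(j1100) = 56.43° + 48.89° − (86.36° + 83.41° + 80.86° + 45.00°) = -190.31°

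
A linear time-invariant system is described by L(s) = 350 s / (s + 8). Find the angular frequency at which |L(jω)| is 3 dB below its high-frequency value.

For a single-pole high-pass, the −3 dB point is at the pole: ω = 8 rad/s.

8 rad/s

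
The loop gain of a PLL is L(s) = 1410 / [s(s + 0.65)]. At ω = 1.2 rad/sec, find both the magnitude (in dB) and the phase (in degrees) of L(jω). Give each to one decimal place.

|L| = 58.7 dB, ∠L = -151.6°

|j1.2 + 0.65| = √(1.2² + 0.65²) = 1.365
|j1.2| = 1.2
|L(j1.2)| = 1410 / (1.365 × 1.2) = 860.97
20 log₁₀(860.97) = 58.70 dB
∠(j1.2 + 0.65) = arctan(1.2/0.65) = 61.56°
∠(j1.2) = 90.00°
∠L(j1.2) = − (61.56° + 90.00°) = -151.56°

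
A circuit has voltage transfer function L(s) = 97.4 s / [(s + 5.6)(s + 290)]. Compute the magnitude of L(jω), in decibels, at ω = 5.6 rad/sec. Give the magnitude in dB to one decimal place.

|j5.6| = 5.6
|j5.6 + 5.6| = √(5.6² + 5.6²) = 7.92
|j5.6 + 290| = √(5.6² + 290²) = 290.1
|L(j5.6)| = 97.4 × 5.6 / (7.92 × 290.1) = 0.23745
20 log₁₀(0.23745) = -12.49 dB

-12.5 dB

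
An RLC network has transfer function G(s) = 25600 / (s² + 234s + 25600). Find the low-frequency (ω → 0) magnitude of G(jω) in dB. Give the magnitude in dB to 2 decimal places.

G(0) = 25600 / 25600 = 1
20 log₁₀(1) = 0.000 dB

0.00 dB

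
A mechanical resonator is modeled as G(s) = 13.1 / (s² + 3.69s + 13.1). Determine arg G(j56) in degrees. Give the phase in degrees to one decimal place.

-176.2°

∠[(j56)² + 3.69(j56) + 13.1] = ∠[-3122.9 + j206.64] = 176.21°
∠G(j56) = −176.21° = -176.21°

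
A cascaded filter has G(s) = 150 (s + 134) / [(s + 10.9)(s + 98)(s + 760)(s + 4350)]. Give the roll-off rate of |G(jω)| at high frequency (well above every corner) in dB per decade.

-60 dB/decade

With 1 zero and 4 poles, the high-frequency asymptotic slope is 20 × (1 − 4) = -60 dB/decade.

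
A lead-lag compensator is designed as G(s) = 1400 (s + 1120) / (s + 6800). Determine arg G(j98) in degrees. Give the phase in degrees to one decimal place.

4.2°

∠(j98 + 1120) = arctan(98/1120) = 5.00°
∠(j98 + 6800) = arctan(98/6800) = 0.83°
∠G(j98) = 5.00° − 0.83° = 4.17°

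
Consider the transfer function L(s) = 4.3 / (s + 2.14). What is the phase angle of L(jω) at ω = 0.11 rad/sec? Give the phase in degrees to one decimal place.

-2.9 deg

∠(j0.11 + 2.14) = arctan(0.11/2.14) = 2.94°
∠L(j0.11) = −2.94° = -2.94°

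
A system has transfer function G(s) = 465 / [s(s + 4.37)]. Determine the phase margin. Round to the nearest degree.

Gain crossover: |G(jω)| = 1 at ω ≈ 21.3 rad/s.
∠G(j21.3) = −90° − arctan(21.3/4.37) ≈ -168.43°
PM = 180° + (-168.43°) = 11.57°

12°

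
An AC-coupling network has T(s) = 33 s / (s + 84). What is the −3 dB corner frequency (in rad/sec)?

For a single-pole high-pass, the −3 dB point is at the pole: ω = 84 rad/sec.

84 rad/sec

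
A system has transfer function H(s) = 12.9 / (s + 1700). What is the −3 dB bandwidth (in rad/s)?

1700 rad/s

For a single-pole low-pass, the −3 dB point is at the pole: ω = 1700 rad/s.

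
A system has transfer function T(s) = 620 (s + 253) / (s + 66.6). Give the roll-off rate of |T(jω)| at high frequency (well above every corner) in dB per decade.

With 1 zero and 1 pole, the high-frequency asymptotic slope is 20 × (1 − 1) = 0 dB/decade.

0 dB/decade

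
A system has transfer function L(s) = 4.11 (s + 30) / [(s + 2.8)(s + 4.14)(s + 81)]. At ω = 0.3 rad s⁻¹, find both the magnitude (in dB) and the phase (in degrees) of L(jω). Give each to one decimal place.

|L| = -17.7 dB, ∠L = -9.9°

|j0.3 + 30| = √(0.3² + 30²) = 30
|j0.3 + 2.8| = √(0.3² + 2.8²) = 2.816
|j0.3 + 4.14| = √(0.3² + 4.14²) = 4.151
|j0.3 + 81| = √(0.3² + 81²) = 81
|L(j0.3)| = 4.11 × 30 / (2.816 × 4.151 × 81) = 0.13023
20 log₁₀(0.13023) = -17.71 dB
∠(j0.3 + 30) = arctan(0.3/30) = 0.57°
∠(j0.3 + 2.8) = arctan(0.3/2.8) = 6.12°
∠(j0.3 + 4.14) = arctan(0.3/4.14) = 4.14°
∠(j0.3 + 81) = arctan(0.3/81) = 0.21°
∠L(j0.3) = 0.57° − (6.12° + 4.14° + 0.21°) = -9.90°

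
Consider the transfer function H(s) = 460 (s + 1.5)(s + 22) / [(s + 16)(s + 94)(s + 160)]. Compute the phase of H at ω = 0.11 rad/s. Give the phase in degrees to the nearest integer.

4 deg

∠(j0.11 + 1.5) = arctan(0.11/1.5) = 4.19°
∠(j0.11 + 22) = arctan(0.11/22) = 0.29°
∠(j0.11 + 16) = arctan(0.11/16) = 0.39°
∠(j0.11 + 94) = arctan(0.11/94) = 0.07°
∠(j0.11 + 160) = arctan(0.11/160) = 0.04°
∠H(j0.11) = 4.19° + 0.29° − (0.39° + 0.07° + 0.04°) = 3.98°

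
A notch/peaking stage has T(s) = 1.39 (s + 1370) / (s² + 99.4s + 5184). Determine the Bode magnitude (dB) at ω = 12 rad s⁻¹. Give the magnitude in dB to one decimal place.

-8.7 dB

|j12 + 1370| = √(12² + 1370²) = 1370
|(j12)² + 99.4(j12) + 5184| = |5040 + j1192.8| = 5179
|T(j12)| = 1.39 × 1370 / 5179 = 0.36769
20 log₁₀(0.36769) = -8.69 dB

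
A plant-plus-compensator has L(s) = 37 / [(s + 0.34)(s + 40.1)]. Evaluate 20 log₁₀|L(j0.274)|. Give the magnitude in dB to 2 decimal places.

|j0.274 + 0.34| = √(0.274² + 0.34²) = 0.4367
|j0.274 + 40.1| = √(0.274² + 40.1²) = 40.1
|L(j0.274)| = 37 / (0.4367 × 40.1) = 2.113
20 log₁₀(2.113) = 6.498 dB

6.50 dB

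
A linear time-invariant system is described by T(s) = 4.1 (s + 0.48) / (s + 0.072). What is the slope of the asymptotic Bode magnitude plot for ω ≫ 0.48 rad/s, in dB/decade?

0 dB/decade

With 1 zero and 1 pole, the high-frequency asymptotic slope is 20 × (1 − 1) = 0 dB/decade.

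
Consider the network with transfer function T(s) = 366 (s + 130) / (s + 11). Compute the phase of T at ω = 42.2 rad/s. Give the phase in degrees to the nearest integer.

-57 deg

∠(j42.2 + 130) = arctan(42.2/130) = 17.98°
∠(j42.2 + 11) = arctan(42.2/11) = 75.39°
∠T(j42.2) = 17.98° − 75.39° = -57.41°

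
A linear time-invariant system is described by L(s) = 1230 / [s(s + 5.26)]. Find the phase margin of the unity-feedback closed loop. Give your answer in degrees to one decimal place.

8.6°

Gain crossover: |L(jω)| = 1 at ω ≈ 34.9 rad/s.
∠L(j34.9) = −90° − arctan(34.9/5.26) ≈ -171.42°
PM = 180° + (-171.42°) = 8.58°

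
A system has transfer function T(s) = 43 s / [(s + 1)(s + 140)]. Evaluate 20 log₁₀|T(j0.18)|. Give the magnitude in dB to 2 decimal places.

|j0.18| = 0.18
|j0.18 + 1| = √(0.18² + 1²) = 1.016
|j0.18 + 140| = √(0.18² + 140²) = 140
|T(j0.18)| = 43 × 0.18 / (1.016 × 140) = 0.054411
20 log₁₀(0.054411) = -25.286 dB

-25.29 dB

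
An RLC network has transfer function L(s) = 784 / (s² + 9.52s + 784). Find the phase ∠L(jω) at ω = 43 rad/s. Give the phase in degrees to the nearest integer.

∠[(j43)² + 9.52(j43) + 784] = ∠[-1065 + j409.36] = 158.97°
∠L(j43) = −158.97° = -158.97°

-159°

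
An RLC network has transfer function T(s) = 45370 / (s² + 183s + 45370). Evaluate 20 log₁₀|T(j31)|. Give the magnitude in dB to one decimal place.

|(j31)² + 183(j31) + 45370| = |44409 + j5673| = 4.477e+04
|T(j31)| = 45370 / 4.477e+04 = 1.0134
20 log₁₀(1.0134) = 0.12 dB

0.1 dB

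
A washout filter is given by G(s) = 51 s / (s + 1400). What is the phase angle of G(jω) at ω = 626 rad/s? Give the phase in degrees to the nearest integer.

66°

∠(j626) = 90.00°
∠(j626 + 1400) = arctan(626/1400) = 24.09°
∠G(j626) = 90.00° − 24.09° = 65.91°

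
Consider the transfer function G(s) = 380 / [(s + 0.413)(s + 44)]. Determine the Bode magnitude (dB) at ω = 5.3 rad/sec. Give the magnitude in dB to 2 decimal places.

|j5.3 + 0.413| = √(5.3² + 0.413²) = 5.316
|j5.3 + 44| = √(5.3² + 44²) = 44.32
|G(j5.3)| = 380 / (5.316 × 44.32) = 1.6129
20 log₁₀(1.6129) = 4.152 dB

4.15 dB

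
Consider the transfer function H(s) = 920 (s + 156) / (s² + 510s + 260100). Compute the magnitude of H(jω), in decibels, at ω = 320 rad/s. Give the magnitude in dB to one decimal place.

3.2 dB

|j320 + 156| = √(320² + 156²) = 356
|(j320)² + 510(j320) + 260100| = |1.577e+05 + j1.632e+05| = 2.269e+05
|H(j320)| = 920 × 356 / 2.269e+05 = 1.4432
20 log₁₀(1.4432) = 3.19 dB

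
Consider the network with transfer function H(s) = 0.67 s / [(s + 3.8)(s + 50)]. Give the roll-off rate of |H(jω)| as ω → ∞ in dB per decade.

-20 dB/decade

With 1 zero and 2 poles, the high-frequency asymptotic slope is 20 × (1 − 2) = -20 dB/decade.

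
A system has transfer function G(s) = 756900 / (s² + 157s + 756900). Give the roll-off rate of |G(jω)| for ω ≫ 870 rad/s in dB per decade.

-40 dB/decade

With 0 zeros and 2 poles, the high-frequency asymptotic slope is 20 × (0 − 2) = -40 dB/decade.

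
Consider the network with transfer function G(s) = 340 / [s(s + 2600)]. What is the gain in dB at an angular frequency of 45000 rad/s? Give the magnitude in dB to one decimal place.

-135.5 dB

|j45000 + 2600| = √(45000² + 2600²) = 4.508e+04
|j45000| = 4.5e+04
|G(j45000)| = 340 / (4.508e+04 × 4.5e+04) = 1.6762e-07
20 log₁₀(1.6762e-07) = -135.51 dB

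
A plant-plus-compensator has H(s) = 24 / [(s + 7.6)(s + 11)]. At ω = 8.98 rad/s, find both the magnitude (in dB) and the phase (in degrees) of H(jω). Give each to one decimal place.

|j8.98 + 7.6| = √(8.98² + 7.6²) = 11.76
|j8.98 + 11| = √(8.98² + 11²) = 14.2
|H(j8.98)| = 24 / (11.76 × 14.2) = 0.14367
20 log₁₀(0.14367) = -16.85 dB
∠(j8.98 + 7.6) = arctan(8.98/7.6) = 49.76°
∠(j8.98 + 11) = arctan(8.98/11) = 39.23°
∠H(j8.98) = − (49.76° + 39.23°) = -88.98°

|H| = -16.9 dB, ∠H = -89.0°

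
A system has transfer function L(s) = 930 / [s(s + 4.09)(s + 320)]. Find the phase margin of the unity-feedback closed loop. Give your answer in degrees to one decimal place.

80.2°

Gain crossover: |L(jω)| = 1 at ω ≈ 0.7 rad/s.
∠L(j0.7) = −90° − arctan(0.7/4.09) − arctan(0.7/320) ≈ -99.84°
PM = 180° + (-99.84°) = 80.16°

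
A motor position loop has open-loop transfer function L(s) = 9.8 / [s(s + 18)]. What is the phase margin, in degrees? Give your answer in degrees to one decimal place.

88.3°

Gain crossover: |L(jω)| = 1 at ω ≈ 0.544 rad s⁻¹.
∠L(j0.544) = −90° − arctan(0.544/18) ≈ -91.73°
PM = 180° + (-91.73°) = 88.27°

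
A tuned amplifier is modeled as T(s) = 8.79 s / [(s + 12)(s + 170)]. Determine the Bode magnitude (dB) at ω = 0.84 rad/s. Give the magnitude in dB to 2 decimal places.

-48.85 dB

|j0.84| = 0.84
|j0.84 + 12| = √(0.84² + 12²) = 12.03
|j0.84 + 170| = √(0.84² + 170²) = 170
|T(j0.84)| = 8.79 × 0.84 / (12.03 × 170) = 0.0036105
20 log₁₀(0.0036105) = -48.849 dB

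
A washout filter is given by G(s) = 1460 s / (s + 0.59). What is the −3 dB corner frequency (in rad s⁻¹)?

For a single-pole high-pass, the −3 dB point is at the pole: ω = 0.59 rad s⁻¹.

0.59 rad s⁻¹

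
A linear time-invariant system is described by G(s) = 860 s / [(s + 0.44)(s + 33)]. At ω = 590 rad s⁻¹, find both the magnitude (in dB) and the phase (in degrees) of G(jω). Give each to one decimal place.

|j590| = 590
|j590 + 0.44| = √(590² + 0.44²) = 590
|j590 + 33| = √(590² + 33²) = 590.9
|G(j590)| = 860 × 590 / (590 × 590.9) = 1.4554
20 log₁₀(1.4554) = 3.26 dB
∠(j590) = 90.00°
∠(j590 + 0.44) = arctan(590/0.44) = 89.96°
∠(j590 + 33) = arctan(590/33) = 86.80°
∠G(j590) = 90.00° − (89.96° + 86.80°) = -86.76°

|G| = 3.3 dB, ∠G = -86.8°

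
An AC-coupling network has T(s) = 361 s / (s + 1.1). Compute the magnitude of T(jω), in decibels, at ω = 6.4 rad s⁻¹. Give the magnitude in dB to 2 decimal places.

51.02 dB

|j6.4| = 6.4
|j6.4 + 1.1| = √(6.4² + 1.1²) = 6.494
|T(j6.4)| = 361 × 6.4 / 6.494 = 355.78
20 log₁₀(355.78) = 51.024 dB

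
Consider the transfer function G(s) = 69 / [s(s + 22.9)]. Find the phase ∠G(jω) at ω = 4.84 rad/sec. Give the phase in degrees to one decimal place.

-101.9°

∠(j4.84 + 22.9) = arctan(4.84/22.9) = 11.93°
∠(j4.84) = 90.00°
∠G(j4.84) = − (11.93° + 90.00°) = -101.93°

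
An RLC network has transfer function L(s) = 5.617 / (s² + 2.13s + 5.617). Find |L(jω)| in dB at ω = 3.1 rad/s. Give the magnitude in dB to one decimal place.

|(j3.1)² + 2.13(j3.1) + 5.617| = |-3.993 + j6.603| = 7.716
|L(j3.1)| = 5.617 / 7.716 = 0.72793
20 log₁₀(0.72793) = -2.76 dB

-2.8 dB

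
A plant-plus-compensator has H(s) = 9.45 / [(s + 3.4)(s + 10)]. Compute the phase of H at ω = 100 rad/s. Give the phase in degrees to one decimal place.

-172.3°

∠(j100 + 3.4) = arctan(100/3.4) = 88.05°
∠(j100 + 10) = arctan(100/10) = 84.29°
∠H(j100) = − (88.05° + 84.29°) = -172.34°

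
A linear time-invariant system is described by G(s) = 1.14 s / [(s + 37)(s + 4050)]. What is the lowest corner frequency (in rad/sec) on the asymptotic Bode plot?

37 rad/sec

Break frequencies occur at each pole and zero magnitude: 37 rad/sec, 4050 rad/sec.
The lowest is 37 rad/sec.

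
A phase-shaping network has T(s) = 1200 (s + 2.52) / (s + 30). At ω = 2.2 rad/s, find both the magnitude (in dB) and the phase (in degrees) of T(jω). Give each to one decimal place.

|j2.2 + 2.52| = √(2.2² + 2.52²) = 3.345
|j2.2 + 30| = √(2.2² + 30²) = 30.08
|T(j2.2)| = 1200 × 3.345 / 30.08 = 133.45
20 log₁₀(133.45) = 42.51 dB
∠(j2.2 + 2.52) = arctan(2.2/2.52) = 41.12°
∠(j2.2 + 30) = arctan(2.2/30) = 4.19°
∠T(j2.2) = 41.12° − 4.19° = 36.93°

|T| = 42.5 dB, ∠T = 36.9°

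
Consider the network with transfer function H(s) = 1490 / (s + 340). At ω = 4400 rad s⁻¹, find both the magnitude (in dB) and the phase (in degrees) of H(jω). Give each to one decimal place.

|j4400 + 340| = √(4400² + 340²) = 4413
|H(j4400)| = 1490 / 4413 = 0.33763
20 log₁₀(0.33763) = -9.43 dB
∠(j4400 + 340) = arctan(4400/340) = 85.58°
∠H(j4400) = −85.58° = -85.58°

|H| = -9.4 dB, ∠H = -85.6 deg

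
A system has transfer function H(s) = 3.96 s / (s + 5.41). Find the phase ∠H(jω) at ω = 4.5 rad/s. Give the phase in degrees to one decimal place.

∠(j4.5) = 90.00°
∠(j4.5 + 5.41) = arctan(4.5/5.41) = 39.75°
∠H(j4.5) = 90.00° − 39.75° = 50.25°

50.2 deg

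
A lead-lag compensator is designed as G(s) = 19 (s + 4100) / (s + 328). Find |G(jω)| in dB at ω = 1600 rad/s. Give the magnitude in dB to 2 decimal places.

34.19 dB

|j1600 + 4100| = √(1600² + 4100²) = 4401
|j1600 + 328| = √(1600² + 328²) = 1633
|G(j1600)| = 19 × 4401 / 1633 = 51.199
20 log₁₀(51.199) = 34.185 dB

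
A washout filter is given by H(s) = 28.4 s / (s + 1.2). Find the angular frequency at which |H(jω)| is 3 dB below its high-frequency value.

For a single-pole high-pass, the −3 dB point is at the pole: ω = 1.2 rad s⁻¹.

1.2 rad s⁻¹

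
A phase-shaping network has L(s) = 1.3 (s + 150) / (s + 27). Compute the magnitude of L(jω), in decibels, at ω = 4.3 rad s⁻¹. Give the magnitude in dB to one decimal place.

|j4.3 + 150| = √(4.3² + 150²) = 150.1
|j4.3 + 27| = √(4.3² + 27²) = 27.34
|L(j4.3)| = 1.3 × 150.1 / 27.34 = 7.1353
20 log₁₀(7.1353) = 17.07 dB

17.1 dB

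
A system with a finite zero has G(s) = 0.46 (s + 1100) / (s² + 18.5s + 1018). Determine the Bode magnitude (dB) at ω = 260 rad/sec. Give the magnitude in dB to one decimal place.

|j260 + 1100| = √(260² + 1100²) = 1130
|(j260)² + 18.5(j260) + 1018| = |-66582 + j4810| = 6.676e+04
|G(j260)| = 0.46 × 1130 / 6.676e+04 = 0.0077888
20 log₁₀(0.0077888) = -42.17 dB

-42.2 dB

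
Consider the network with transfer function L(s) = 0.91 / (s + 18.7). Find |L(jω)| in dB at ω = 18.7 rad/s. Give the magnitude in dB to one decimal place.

|j18.7 + 18.7| = √(18.7² + 18.7²) = 26.45
|L(j18.7)| = 0.91 / 26.45 = 0.03441
20 log₁₀(0.03441) = -29.27 dB

-29.3 dB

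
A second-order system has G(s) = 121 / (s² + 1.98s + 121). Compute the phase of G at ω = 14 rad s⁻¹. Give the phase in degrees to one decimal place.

∠[(j14)² + 1.98(j14) + 121] = ∠[-75 + j27.72] = 159.72°
∠G(j14) = −159.72° = -159.72°

-159.7 deg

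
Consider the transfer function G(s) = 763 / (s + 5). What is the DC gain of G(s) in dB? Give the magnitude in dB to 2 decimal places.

43.67 dB

G(0) = 763 / 5 = 152.6
20 log₁₀(152.6) = 43.671 dB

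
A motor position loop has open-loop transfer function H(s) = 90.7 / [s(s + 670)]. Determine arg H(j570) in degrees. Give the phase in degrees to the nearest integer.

∠(j570 + 670) = arctan(570/670) = 40.39°
∠(j570) = 90.00°
∠H(j570) = − (40.39° + 90.00°) = -130.39°

-130°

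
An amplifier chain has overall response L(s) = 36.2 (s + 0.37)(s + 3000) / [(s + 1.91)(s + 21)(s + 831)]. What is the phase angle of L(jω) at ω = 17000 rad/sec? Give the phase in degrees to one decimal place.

-97.1°

∠(j17000 + 0.37) = arctan(17000/0.37) = 90.00°
∠(j17000 + 3000) = arctan(17000/3000) = 79.99°
∠(j17000 + 1.91) = arctan(17000/1.91) = 89.99°
∠(j17000 + 21) = arctan(17000/21) = 89.93°
∠(j17000 + 831) = arctan(17000/831) = 87.20°
∠L(j17000) = 90.00° + 79.99° − (89.99° + 89.93° + 87.20°) = -97.13°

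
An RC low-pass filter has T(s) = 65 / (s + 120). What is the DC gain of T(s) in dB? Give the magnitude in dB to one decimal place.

-5.3 dB

T(0) = 65 / 120 = 0.54167
20 log₁₀(0.54167) = -5.33 dB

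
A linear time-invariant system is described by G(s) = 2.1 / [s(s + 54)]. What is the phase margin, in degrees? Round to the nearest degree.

Gain crossover: |G(jω)| = 1 at ω ≈ 0.0389 rad/sec.
∠G(j0.0389) = −90° − arctan(0.0389/54) ≈ -90.04°
PM = 180° + (-90.04°) = 89.96°

90 deg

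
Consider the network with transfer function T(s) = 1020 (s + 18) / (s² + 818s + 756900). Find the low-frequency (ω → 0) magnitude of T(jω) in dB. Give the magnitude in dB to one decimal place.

T(0) = 1020 × 18 / 756900 = 0.024257
20 log₁₀(0.024257) = -32.30 dB

-32.3 dB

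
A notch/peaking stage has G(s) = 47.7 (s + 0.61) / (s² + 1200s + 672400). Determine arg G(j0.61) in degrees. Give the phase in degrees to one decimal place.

∠(j0.61 + 0.61) = arctan(0.61/0.61) = 45.00°
∠[(j0.61)² + 1200(j0.61) + 672400] = ∠[6.724e+05 + j732] = 0.06°
∠G(j0.61) = 45.00° − 0.06° = 44.94°

44.9 deg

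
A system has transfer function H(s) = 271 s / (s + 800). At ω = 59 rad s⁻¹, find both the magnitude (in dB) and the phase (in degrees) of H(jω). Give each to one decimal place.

|j59| = 59
|j59 + 800| = √(59² + 800²) = 802.2
|H(j59)| = 271 × 59 / 802.2 = 19.932
20 log₁₀(19.932) = 25.99 dB
∠(j59) = 90.00°
∠(j59 + 800) = arctan(59/800) = 4.22°
∠H(j59) = 90.00° − 4.22° = 85.78°

|H| = 26.0 dB, ∠H = 85.8°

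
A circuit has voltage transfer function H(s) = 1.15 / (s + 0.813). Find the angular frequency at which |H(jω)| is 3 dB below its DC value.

For a single-pole low-pass, the −3 dB point is at the pole: ω = 0.813 rad/sec.

0.813 rad/sec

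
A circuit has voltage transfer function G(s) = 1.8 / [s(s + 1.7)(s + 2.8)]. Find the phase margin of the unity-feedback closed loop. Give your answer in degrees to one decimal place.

Gain crossover: |G(jω)| = 1 at ω ≈ 0.367 rad/s.
∠G(j0.367) = −90° − arctan(0.367/1.7) − arctan(0.367/2.8) ≈ -109.62°
PM = 180° + (-109.62°) = 70.38°

70.4°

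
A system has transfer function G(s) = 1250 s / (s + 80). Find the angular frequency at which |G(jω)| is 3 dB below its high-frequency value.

80 rad s⁻¹

For a single-pole high-pass, the −3 dB point is at the pole: ω = 80 rad s⁻¹.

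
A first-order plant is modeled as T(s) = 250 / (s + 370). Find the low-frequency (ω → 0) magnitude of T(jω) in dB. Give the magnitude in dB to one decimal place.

-3.4 dB

T(0) = 250 / 370 = 0.67568
20 log₁₀(0.67568) = -3.41 dB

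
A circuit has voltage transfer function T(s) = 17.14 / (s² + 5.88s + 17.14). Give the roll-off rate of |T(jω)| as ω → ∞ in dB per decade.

-40 dB/decade

With 0 zeros and 2 poles, the high-frequency asymptotic slope is 20 × (0 − 2) = -40 dB/decade.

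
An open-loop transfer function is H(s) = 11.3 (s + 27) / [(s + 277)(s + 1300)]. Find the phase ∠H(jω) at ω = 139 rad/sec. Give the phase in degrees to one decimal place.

46.3°

∠(j139 + 27) = arctan(139/27) = 79.01°
∠(j139 + 277) = arctan(139/277) = 26.65°
∠(j139 + 1300) = arctan(139/1300) = 6.10°
∠H(j139) = 79.01° − (26.65° + 6.10°) = 46.26°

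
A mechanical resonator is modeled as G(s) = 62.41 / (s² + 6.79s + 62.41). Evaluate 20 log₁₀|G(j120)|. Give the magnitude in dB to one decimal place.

|(j120)² + 6.79(j120) + 62.41| = |-14338 + j814.8| = 1.436e+04
|G(j120)| = 62.41 / 1.436e+04 = 0.0043459
20 log₁₀(0.0043459) = -47.24 dB

-47.2 dB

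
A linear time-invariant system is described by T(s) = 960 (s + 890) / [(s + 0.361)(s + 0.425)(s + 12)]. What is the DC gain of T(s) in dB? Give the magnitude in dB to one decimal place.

113.3 dB

T(0) = 960 × 890 / (0.361 × 0.425 × 12) = 4.6407e+05
20 log₁₀(4.6407e+05) = 113.33 dB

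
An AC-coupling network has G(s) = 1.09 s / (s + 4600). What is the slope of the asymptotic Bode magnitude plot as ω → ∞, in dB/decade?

With 1 zero and 1 pole, the high-frequency asymptotic slope is 20 × (1 − 1) = 0 dB/decade.

0 dB/decade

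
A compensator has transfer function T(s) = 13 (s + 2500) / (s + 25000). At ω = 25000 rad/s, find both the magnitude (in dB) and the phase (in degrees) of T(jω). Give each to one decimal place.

|T| = 19.3 dB, ∠T = 39.3°

|j25000 + 2500| = √(25000² + 2500²) = 2.512e+04
|j25000 + 25000| = √(25000² + 25000²) = 3.536e+04
|T(j25000)| = 13 × 2.512e+04 / 3.536e+04 = 9.2382
20 log₁₀(9.2382) = 19.31 dB
∠(j25000 + 2500) = arctan(25000/2500) = 84.29°
∠(j25000 + 25000) = arctan(25000/25000) = 45.00°
∠T(j25000) = 84.29° − 45.00° = 39.29°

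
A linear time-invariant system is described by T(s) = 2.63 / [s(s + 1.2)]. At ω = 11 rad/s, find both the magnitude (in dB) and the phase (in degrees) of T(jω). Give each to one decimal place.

|j11 + 1.2| = √(11² + 1.2²) = 11.07
|j11| = 11
|T(j11)| = 2.63 / (11.07 × 11) = 0.021607
20 log₁₀(0.021607) = -33.31 dB
∠(j11 + 1.2) = arctan(11/1.2) = 83.77°
∠(j11) = 90.00°
∠T(j11) = − (83.77° + 90.00°) = -173.77°

|T| = -33.3 dB, ∠T = -173.8°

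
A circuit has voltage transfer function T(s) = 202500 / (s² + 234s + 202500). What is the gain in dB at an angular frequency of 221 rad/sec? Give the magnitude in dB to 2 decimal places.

|(j221)² + 234(j221) + 202500| = |1.5366e+05 + j51714| = 1.621e+05
|T(j221)| = 202500 / 1.621e+05 = 1.249
20 log₁₀(1.249) = 1.931 dB

1.93 dB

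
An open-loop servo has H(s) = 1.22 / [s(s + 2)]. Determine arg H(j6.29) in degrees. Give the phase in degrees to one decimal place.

-162.4°

∠(j6.29 + 2) = arctan(6.29/2) = 72.36°
∠(j6.29) = 90.00°
∠H(j6.29) = − (72.36° + 90.00°) = -162.36°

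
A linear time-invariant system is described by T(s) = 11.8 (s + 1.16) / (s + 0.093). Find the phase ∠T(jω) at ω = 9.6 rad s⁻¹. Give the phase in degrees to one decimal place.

-6.3°

∠(j9.6 + 1.16) = arctan(9.6/1.16) = 83.11°
∠(j9.6 + 0.093) = arctan(9.6/0.093) = 89.44°
∠T(j9.6) = 83.11° − 89.44° = -6.33°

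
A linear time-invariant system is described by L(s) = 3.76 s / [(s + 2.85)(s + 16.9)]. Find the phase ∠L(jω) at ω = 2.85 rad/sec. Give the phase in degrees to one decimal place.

35.4°

∠(j2.85) = 90.00°
∠(j2.85 + 2.85) = arctan(2.85/2.85) = 45.00°
∠(j2.85 + 16.9) = arctan(2.85/16.9) = 9.57°
∠L(j2.85) = 90.00° − (45.00° + 9.57°) = 35.43°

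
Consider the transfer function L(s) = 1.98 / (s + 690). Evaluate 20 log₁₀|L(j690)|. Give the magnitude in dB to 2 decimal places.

-53.85 dB

|j690 + 690| = √(690² + 690²) = 975.8
|L(j690)| = 1.98 / 975.8 = 0.0020291
20 log₁₀(0.0020291) = -53.854 dB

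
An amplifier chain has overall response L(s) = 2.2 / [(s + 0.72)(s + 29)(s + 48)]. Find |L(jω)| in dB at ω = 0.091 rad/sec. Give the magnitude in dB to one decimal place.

-53.2 dB

|j0.091 + 0.72| = √(0.091² + 0.72²) = 0.7257
|j0.091 + 29| = √(0.091² + 29²) = 29
|j0.091 + 48| = √(0.091² + 48²) = 48
|L(j0.091)| = 2.2 / (0.7257 × 29 × 48) = 0.0021777
20 log₁₀(0.0021777) = -53.24 dB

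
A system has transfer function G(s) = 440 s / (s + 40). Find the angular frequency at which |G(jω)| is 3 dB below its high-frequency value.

For a single-pole high-pass, the −3 dB point is at the pole: ω = 40 rad s⁻¹.

40 rad s⁻¹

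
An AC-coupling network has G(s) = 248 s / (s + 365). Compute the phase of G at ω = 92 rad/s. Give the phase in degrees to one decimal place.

75.9°

∠(j92) = 90.00°
∠(j92 + 365) = arctan(92/365) = 14.15°
∠G(j92) = 90.00° − 14.15° = 75.85°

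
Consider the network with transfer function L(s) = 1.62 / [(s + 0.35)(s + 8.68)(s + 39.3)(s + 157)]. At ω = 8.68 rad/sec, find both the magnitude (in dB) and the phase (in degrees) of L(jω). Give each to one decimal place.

|j8.68 + 0.35| = √(8.68² + 0.35²) = 8.687
|j8.68 + 8.68| = √(8.68² + 8.68²) = 12.28
|j8.68 + 39.3| = √(8.68² + 39.3²) = 40.25
|j8.68 + 157| = √(8.68² + 157²) = 157.2
|L(j8.68)| = 1.62 / (8.687 × 12.28 × 40.25 × 157.2) = 2.4005e-06
20 log₁₀(2.4005e-06) = -112.39 dB
∠(j8.68 + 0.35) = arctan(8.68/0.35) = 87.69°
∠(j8.68 + 8.68) = arctan(8.68/8.68) = 45.00°
∠(j8.68 + 39.3) = arctan(8.68/39.3) = 12.45°
∠(j8.68 + 157) = arctan(8.68/157) = 3.16°
∠L(j8.68) = − (87.69° + 45.00° + 12.45° + 3.16°) = -148.31°

|L| = -112.4 dB, ∠L = -148.3 deg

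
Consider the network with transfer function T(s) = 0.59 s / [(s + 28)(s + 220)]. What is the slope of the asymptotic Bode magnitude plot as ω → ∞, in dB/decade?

With 1 zero and 2 poles, the high-frequency asymptotic slope is 20 × (1 − 2) = -20 dB/decade.

-20 dB/decade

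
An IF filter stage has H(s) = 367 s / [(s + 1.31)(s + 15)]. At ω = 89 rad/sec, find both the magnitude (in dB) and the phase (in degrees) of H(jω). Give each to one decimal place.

|j89| = 89
|j89 + 1.31| = √(89² + 1.31²) = 89.01
|j89 + 15| = √(89² + 15²) = 90.26
|H(j89)| = 367 × 89 / (89.01 × 90.26) = 4.0658
20 log₁₀(4.0658) = 12.18 dB
∠(j89) = 90.00°
∠(j89 + 1.31) = arctan(89/1.31) = 89.16°
∠(j89 + 15) = arctan(89/15) = 80.43°
∠H(j89) = 90.00° − (89.16° + 80.43°) = -79.59°

|H| = 12.2 dB, ∠H = -79.6°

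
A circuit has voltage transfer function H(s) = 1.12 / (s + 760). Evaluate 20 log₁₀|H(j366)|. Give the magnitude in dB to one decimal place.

-57.5 dB

|j366 + 760| = √(366² + 760²) = 843.5
|H(j366)| = 1.12 / 843.5 = 0.0013277
20 log₁₀(0.0013277) = -57.54 dB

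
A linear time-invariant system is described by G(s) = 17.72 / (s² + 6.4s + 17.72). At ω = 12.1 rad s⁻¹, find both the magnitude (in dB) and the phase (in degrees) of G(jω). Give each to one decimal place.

|G| = -18.6 dB, ∠G = -149.0 deg

|(j12.1)² + 6.4(j12.1) + 17.72| = |-128.69 + j77.44| = 150.2
|G(j12.1)| = 17.72 / 150.2 = 0.11798
20 log₁₀(0.11798) = -18.56 dB
∠[(j12.1)² + 6.4(j12.1) + 17.72] = ∠[-128.69 + j77.44] = 148.96°
∠G(j12.1) = −148.96° = -148.96°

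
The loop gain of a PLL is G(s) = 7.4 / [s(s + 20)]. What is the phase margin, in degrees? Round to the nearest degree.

Gain crossover: |G(jω)| = 1 at ω ≈ 0.37 rad/s.
∠G(j0.37) = −90° − arctan(0.37/20) ≈ -91.06°
PM = 180° + (-91.06°) = 88.94°

89°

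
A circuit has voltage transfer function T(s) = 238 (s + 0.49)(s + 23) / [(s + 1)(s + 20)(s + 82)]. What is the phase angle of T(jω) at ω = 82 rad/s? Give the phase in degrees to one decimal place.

-46.6°

∠(j82 + 0.49) = arctan(82/0.49) = 89.66°
∠(j82 + 23) = arctan(82/23) = 74.33°
∠(j82 + 1) = arctan(82/1) = 89.30°
∠(j82 + 20) = arctan(82/20) = 76.29°
∠(j82 + 82) = arctan(82/82) = 45.00°
∠T(j82) = 89.66° + 74.33° − (89.30° + 76.29° + 45.00°) = -46.60°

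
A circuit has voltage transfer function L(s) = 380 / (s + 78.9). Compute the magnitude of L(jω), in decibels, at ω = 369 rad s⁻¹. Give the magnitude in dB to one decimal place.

|j369 + 78.9| = √(369² + 78.9²) = 377.3
|L(j369)| = 380 / 377.3 = 1.007
20 log₁₀(1.007) = 0.06 dB

0.1 dB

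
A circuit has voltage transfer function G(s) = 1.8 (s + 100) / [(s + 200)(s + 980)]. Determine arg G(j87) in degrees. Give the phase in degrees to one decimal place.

12.4°

∠(j87 + 100) = arctan(87/100) = 41.02°
∠(j87 + 200) = arctan(87/200) = 23.51°
∠(j87 + 980) = arctan(87/980) = 5.07°
∠G(j87) = 41.02° − (23.51° + 5.07°) = 12.44°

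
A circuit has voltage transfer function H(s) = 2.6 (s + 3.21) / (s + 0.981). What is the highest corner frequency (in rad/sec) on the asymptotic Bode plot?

Break frequencies occur at each pole and zero magnitude: 0.981 rad/sec, 3.21 rad/sec.
The highest is 3.21 rad/sec.

3.21 rad/sec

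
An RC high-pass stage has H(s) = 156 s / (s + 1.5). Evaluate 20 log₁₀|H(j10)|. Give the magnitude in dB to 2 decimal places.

43.77 dB

|j10| = 10
|j10 + 1.5| = √(10² + 1.5²) = 10.11
|H(j10)| = 156 × 10 / 10.11 = 154.27
20 log₁₀(154.27) = 43.766 dB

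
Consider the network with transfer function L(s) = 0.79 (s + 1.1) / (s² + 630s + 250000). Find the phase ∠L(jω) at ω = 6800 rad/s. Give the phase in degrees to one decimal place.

-84.7°

∠(j6800 + 1.1) = arctan(6800/1.1) = 89.99°
∠[(j6800)² + 630(j6800) + 250000] = ∠[-4.599e+07 + j4.284e+06] = 174.68°
∠L(j6800) = 89.99° − 174.68° = -84.69°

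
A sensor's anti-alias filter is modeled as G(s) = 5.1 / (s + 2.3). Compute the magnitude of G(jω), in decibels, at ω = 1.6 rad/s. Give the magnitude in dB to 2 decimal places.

|j1.6 + 2.3| = √(1.6² + 2.3²) = 2.802
|G(j1.6)| = 5.1 / 2.802 = 1.8203
20 log₁₀(1.8203) = 5.203 dB

5.20 dB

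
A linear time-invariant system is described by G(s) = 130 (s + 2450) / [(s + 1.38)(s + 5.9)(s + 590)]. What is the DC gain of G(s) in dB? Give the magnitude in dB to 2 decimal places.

G(0) = 130 × 2450 / (1.38 × 5.9 × 590) = 66.302
20 log₁₀(66.302) = 36.431 dB

36.43 dB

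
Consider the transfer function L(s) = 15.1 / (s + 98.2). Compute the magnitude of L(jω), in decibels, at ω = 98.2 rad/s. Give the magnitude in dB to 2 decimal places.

-19.27 dB

|j98.2 + 98.2| = √(98.2² + 98.2²) = 138.9
|L(j98.2)| = 15.1 / 138.9 = 0.10873
20 log₁₀(0.10873) = -19.273 dB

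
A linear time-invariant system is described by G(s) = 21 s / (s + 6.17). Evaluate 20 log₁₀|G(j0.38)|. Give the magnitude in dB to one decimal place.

2.2 dB

|j0.38| = 0.38
|j0.38 + 6.17| = √(0.38² + 6.17²) = 6.182
|G(j0.38)| = 21 × 0.38 / 6.182 = 1.2909
20 log₁₀(1.2909) = 2.22 dB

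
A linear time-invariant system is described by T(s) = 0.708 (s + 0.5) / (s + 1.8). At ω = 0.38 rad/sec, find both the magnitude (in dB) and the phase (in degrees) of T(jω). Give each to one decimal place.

|j0.38 + 0.5| = √(0.38² + 0.5²) = 0.628
|j0.38 + 1.8| = √(0.38² + 1.8²) = 1.84
|T(j0.38)| = 0.708 × 0.628 / 1.84 = 0.24169
20 log₁₀(0.24169) = -12.33 dB
∠(j0.38 + 0.5) = arctan(0.38/0.5) = 37.23°
∠(j0.38 + 1.8) = arctan(0.38/1.8) = 11.92°
∠T(j0.38) = 37.23° − 11.92° = 25.31°

|T| = -12.3 dB, ∠T = 25.3°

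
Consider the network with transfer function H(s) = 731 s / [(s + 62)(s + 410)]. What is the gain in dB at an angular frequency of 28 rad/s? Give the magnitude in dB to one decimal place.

|j28| = 28
|j28 + 62| = √(28² + 62²) = 68.03
|j28 + 410| = √(28² + 410²) = 411
|H(j28)| = 731 × 28 / (68.03 × 411) = 0.73212
20 log₁₀(0.73212) = -2.71 dB

-2.7 dB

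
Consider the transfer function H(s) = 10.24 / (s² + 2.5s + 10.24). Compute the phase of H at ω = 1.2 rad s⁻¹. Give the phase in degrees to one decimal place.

-18.8°

∠[(j1.2)² + 2.5(j1.2) + 10.24] = ∠[8.8 + j3] = 18.82°
∠H(j1.2) = −18.82° = -18.82°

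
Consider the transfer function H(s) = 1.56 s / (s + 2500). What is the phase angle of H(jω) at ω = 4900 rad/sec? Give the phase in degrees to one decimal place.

∠(j4900) = 90.00°
∠(j4900 + 2500) = arctan(4900/2500) = 62.97°
∠H(j4900) = 90.00° − 62.97° = 27.03°

27.0 deg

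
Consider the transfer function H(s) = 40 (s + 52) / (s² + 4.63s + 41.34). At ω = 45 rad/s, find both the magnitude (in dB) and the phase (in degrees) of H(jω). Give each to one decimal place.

|H| = 2.8 dB, ∠H = -133.1°

|j45 + 52| = √(45² + 52²) = 68.77
|(j45)² + 4.63(j45) + 41.34| = |-1983.7 + j208.35| = 1995
|H(j45)| = 40 × 68.77 / 1995 = 1.3791
20 log₁₀(1.3791) = 2.79 dB
∠(j45 + 52) = arctan(45/52) = 40.87°
∠[(j45)² + 4.63(j45) + 41.34] = ∠[-1983.7 + j208.35] = 174.00°
∠H(j45) = 40.87° − 174.00° = -133.13°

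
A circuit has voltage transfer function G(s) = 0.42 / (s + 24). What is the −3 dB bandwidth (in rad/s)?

For a single-pole low-pass, the −3 dB point is at the pole: ω = 24 rad/s.

24 rad/s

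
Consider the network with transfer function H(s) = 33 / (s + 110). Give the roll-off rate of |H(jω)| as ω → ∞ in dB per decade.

-20 dB/decade

With 0 zeros and 1 pole, the high-frequency asymptotic slope is 20 × (0 − 1) = -20 dB/decade.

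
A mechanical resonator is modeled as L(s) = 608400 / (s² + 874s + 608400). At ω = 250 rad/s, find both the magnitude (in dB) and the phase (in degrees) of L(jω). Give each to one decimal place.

|L| = 0.3 dB, ∠L = -21.8°

|(j250)² + 874(j250) + 608400| = |5.459e+05 + j2.185e+05| = 5.88e+05
|L(j250)| = 608400 / 5.88e+05 = 1.0347
20 log₁₀(1.0347) = 0.30 dB
∠[(j250)² + 874(j250) + 608400] = ∠[5.459e+05 + j2.185e+05] = 21.81°
∠L(j250) = −21.81° = -21.81°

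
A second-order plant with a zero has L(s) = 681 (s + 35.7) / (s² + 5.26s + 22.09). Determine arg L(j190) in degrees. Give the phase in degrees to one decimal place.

-99.1 deg

∠(j190 + 35.7) = arctan(190/35.7) = 79.36°
∠[(j190)² + 5.26(j190) + 22.09] = ∠[-36078 + j999.4] = 178.41°
∠L(j190) = 79.36° − 178.41° = -99.05°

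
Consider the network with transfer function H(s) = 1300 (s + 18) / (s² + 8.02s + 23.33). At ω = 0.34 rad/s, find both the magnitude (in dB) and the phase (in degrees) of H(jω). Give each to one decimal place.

|j0.34 + 18| = √(0.34² + 18²) = 18
|(j0.34)² + 8.02(j0.34) + 23.33| = |23.214 + j2.7268| = 23.37
|H(j0.34)| = 1300 × 18 / 23.37 = 1001.3
20 log₁₀(1001.3) = 60.01 dB
∠(j0.34 + 18) = arctan(0.34/18) = 1.08°
∠[(j0.34)² + 8.02(j0.34) + 23.33] = ∠[23.214 + j2.7268] = 6.70°
∠H(j0.34) = 1.08° − 6.70° = -5.62°

|H| = 60.0 dB, ∠H = -5.6 deg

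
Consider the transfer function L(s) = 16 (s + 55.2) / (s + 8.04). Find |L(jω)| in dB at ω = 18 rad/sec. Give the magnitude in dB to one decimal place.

|j18 + 55.2| = √(18² + 55.2²) = 58.06
|j18 + 8.04| = √(18² + 8.04²) = 19.71
|L(j18)| = 16 × 58.06 / 19.71 = 47.122
20 log₁₀(47.122) = 33.46 dB

33.5 dB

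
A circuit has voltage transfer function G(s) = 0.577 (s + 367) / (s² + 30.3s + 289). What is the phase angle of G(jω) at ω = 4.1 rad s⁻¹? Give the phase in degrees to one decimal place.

-23.9°

∠(j4.1 + 367) = arctan(4.1/367) = 0.64°
∠[(j4.1)² + 30.3(j4.1) + 289] = ∠[272.19 + j124.23] = 24.53°
∠G(j4.1) = 0.64° − 24.53° = -23.89°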